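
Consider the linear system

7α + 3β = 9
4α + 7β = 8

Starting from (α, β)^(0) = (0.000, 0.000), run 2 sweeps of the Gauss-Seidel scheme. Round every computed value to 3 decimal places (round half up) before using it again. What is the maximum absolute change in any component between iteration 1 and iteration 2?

0.175

Iteration 1:
  α = (9 - (3)·0.000) / (7) = 1.286
  β = (8 - (4)·1.286) / (7) = 0.408
Iteration 2:
  α = (9 - (3)·0.408) / (7) = 1.111
  β = (8 - (4)·1.111) / (7) = 0.508
Change: (-0.175, 0.100) → max |·| = 0.175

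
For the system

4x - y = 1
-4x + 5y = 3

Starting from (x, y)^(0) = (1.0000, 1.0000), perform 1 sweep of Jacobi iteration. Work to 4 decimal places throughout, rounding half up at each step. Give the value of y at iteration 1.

1.4000

Iteration 1:
  x = (1 - (-1)·1.0000) / (4) = 0.5000
  y = (3 - (-4)·1.0000) / (5) = 1.4000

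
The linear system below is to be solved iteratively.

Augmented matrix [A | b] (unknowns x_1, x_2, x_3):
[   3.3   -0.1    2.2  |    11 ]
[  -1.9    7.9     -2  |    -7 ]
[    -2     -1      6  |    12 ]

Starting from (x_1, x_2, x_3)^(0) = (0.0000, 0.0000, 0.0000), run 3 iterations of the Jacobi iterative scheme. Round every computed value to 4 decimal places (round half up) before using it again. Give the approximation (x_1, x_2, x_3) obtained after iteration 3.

Iteration 1:
  x_1 = (11 - (-0.1)·0.0000 - (2.2)·0.0000) / (3.3) = 3.3333
  x_2 = (-7 - (-1.9)·0.0000 - (-2)·0.0000) / (7.9) = -0.8861
  x_3 = (12 - (-2)·0.0000 - (-1)·0.0000) / (6) = 2.0000
Iteration 2:
  x_1 = (11 - (-0.1)·-0.8861 - (2.2)·2.0000) / (3.3) = 1.9731
  x_2 = (-7 - (-1.9)·3.3333 - (-2)·2.0000) / (7.9) = 0.4219
  x_3 = (12 - (-2)·3.3333 - (-1)·-0.8861) / (6) = 2.9634
Iteration 3:
  x_1 = (11 - (-0.1)·0.4219 - (2.2)·2.9634) / (3.3) = 1.3705
  x_2 = (-7 - (-1.9)·1.9731 - (-2)·2.9634) / (7.9) = 0.3387
  x_3 = (12 - (-2)·1.9731 - (-1)·0.4219) / (6) = 2.7280

(1.3705, 0.3387, 2.7280)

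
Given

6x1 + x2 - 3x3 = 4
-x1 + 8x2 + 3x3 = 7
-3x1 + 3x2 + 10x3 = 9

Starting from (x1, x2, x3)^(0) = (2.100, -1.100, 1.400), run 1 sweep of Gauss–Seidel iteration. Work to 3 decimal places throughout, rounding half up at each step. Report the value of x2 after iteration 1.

Iteration 1:
  x1 = (4 - (1)·-1.100 - (-3)·1.400) / (6) = 1.550
  x2 = (7 - (-1)·1.550 - (3)·1.400) / (8) = 0.544
  x3 = (9 - (-3)·1.550 - (3)·0.544) / (10) = 1.202

0.544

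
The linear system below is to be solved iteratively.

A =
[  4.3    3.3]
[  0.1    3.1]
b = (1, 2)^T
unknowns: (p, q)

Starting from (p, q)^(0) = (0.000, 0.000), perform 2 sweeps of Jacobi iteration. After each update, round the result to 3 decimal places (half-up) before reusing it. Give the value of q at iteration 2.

0.638

Iteration 1:
  p = (1 - (3.3)·0.000) / (4.3) = 0.233
  q = (2 - (0.1)·0.000) / (3.1) = 0.645
Iteration 2:
  p = (1 - (3.3)·0.645) / (4.3) = -0.262
  q = (2 - (0.1)·0.233) / (3.1) = 0.638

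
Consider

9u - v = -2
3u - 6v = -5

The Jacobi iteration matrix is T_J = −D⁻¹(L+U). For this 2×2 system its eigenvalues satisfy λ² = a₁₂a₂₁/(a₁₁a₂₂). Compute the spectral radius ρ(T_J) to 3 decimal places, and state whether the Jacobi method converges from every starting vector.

a₁₂a₂₁/(a₁₁a₂₂) = (-1)·(3) / ((9)·(-6)) = 0.055556
ρ = √|0.055556| = √0.055556 = 0.236
ρ < 1, so Jacobi converges

0.236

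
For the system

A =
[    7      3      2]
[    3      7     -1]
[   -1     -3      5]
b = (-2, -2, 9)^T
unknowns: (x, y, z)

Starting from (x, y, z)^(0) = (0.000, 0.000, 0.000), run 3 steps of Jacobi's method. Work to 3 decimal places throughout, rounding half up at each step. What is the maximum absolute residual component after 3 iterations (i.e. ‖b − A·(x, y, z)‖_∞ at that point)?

Iteration 1:
  x = (-2 - (3)·0.000 - (2)·0.000) / (7) = -0.286
  y = (-2 - (3)·0.000 - (-1)·0.000) / (7) = -0.286
  z = (9 - (-1)·0.000 - (-3)·0.000) / (5) = 1.800
Iteration 2:
  x = (-2 - (3)·-0.286 - (2)·1.800) / (7) = -0.677
  y = (-2 - (3)·-0.286 - (-1)·1.800) / (7) = 0.094
  z = (9 - (-1)·-0.286 - (-3)·-0.286) / (5) = 1.571
Iteration 3:
  x = (-2 - (3)·0.094 - (2)·1.571) / (7) = -0.775
  y = (-2 - (3)·-0.677 - (-1)·1.571) / (7) = 0.229
  z = (9 - (-1)·-0.677 - (-3)·0.094) / (5) = 1.721
Residual b − A·x = (-0.704, 0.443, 0.307); ∞-norm = 0.704

0.704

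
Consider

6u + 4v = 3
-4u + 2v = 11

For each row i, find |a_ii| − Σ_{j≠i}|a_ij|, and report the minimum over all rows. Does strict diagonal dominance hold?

-2

row 1: |6| − (4) = 2
row 2: |2| − (4) = -2
minimum over rows = -2 → not strictly diagonally dominant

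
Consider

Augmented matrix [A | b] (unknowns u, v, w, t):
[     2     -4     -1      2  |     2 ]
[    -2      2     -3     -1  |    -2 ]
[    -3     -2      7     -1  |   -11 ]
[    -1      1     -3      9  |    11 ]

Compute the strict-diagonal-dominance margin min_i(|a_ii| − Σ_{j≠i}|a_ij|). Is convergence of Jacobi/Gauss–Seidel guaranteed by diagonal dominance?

row 1: |2| − (4+1+2) = -5
row 2: |2| − (2+3+1) = -4
row 3: |7| − (3+2+1) = 1
row 4: |9| − (1+1+3) = 4
minimum over rows = -5 → not strictly diagonally dominant

-5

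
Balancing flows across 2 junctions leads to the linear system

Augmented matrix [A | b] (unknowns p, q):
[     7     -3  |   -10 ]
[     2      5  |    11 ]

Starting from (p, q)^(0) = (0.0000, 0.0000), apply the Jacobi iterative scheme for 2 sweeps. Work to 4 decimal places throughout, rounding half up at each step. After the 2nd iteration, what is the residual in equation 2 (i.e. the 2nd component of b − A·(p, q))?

-1.8856

Iteration 1:
  p = (-10 - (-3)·0.0000) / (7) = -1.4286
  q = (11 - (2)·0.0000) / (5) = 2.2000
Iteration 2:
  p = (-10 - (-3)·2.2000) / (7) = -0.4857
  q = (11 - (2)·-1.4286) / (5) = 2.7714
Residual b − A·x = (1.7141, -1.8856)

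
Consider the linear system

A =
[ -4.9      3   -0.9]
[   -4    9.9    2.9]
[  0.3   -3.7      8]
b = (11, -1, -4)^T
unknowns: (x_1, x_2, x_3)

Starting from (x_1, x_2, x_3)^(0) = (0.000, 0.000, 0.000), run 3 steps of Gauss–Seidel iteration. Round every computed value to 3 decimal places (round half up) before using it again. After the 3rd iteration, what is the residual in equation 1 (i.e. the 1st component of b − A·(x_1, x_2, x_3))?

Iteration 1:
  x_1 = (11 - (3)·0.000 - (-0.9)·0.000) / (-4.9) = -2.245
  x_2 = (-1 - (-4)·-2.245 - (2.9)·0.000) / (9.9) = -1.008
  x_3 = (-4 - (0.3)·-2.245 - (-3.7)·-1.008) / (8) = -0.882
Iteration 2:
  x_1 = (11 - (3)·-1.008 - (-0.9)·-0.882) / (-4.9) = -2.700
  x_2 = (-1 - (-4)·-2.700 - (2.9)·-0.882) / (9.9) = -0.934
  x_3 = (-4 - (0.3)·-2.700 - (-3.7)·-0.934) / (8) = -0.831
Iteration 3:
  x_1 = (11 - (3)·-0.934 - (-0.9)·-0.831) / (-4.9) = -2.664
  x_2 = (-1 - (-4)·-2.664 - (2.9)·-0.831) / (9.9) = -0.934
  x_3 = (-4 - (0.3)·-2.664 - (-3.7)·-0.934) / (8) = -0.832
Residual b − A·x = (0.000, 0.003, -0.001)

0.000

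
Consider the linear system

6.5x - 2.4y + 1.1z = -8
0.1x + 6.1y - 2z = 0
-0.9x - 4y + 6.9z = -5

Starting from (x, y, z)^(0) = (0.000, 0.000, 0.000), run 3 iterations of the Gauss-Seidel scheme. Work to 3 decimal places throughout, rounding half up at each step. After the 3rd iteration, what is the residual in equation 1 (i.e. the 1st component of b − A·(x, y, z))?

-0.073

Iteration 1:
  x = (-8 - (-2.4)·0.000 - (1.1)·0.000) / (6.5) = -1.231
  y = (0 - (0.1)·-1.231 - (-2)·0.000) / (6.1) = 0.020
  z = (-5 - (-0.9)·-1.231 - (-4)·0.020) / (6.9) = -0.874
Iteration 2:
  x = (-8 - (-2.4)·0.020 - (1.1)·-0.874) / (6.5) = -1.075
  y = (0 - (0.1)·-1.075 - (-2)·-0.874) / (6.1) = -0.269
  z = (-5 - (-0.9)·-1.075 - (-4)·-0.269) / (6.9) = -1.021
Iteration 3:
  x = (-8 - (-2.4)·-0.269 - (1.1)·-1.021) / (6.5) = -1.157
  y = (0 - (0.1)·-1.157 - (-2)·-1.021) / (6.1) = -0.316
  z = (-5 - (-0.9)·-1.157 - (-4)·-0.316) / (6.9) = -1.059
Residual b − A·x = (-0.073, -0.075, 0.002)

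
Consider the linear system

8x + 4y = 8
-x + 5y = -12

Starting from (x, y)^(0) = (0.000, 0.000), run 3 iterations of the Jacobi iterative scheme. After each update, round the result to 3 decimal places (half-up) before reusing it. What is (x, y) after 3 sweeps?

(2.100, -1.960)

Iteration 1:
  x = (8 - (4)·0.000) / (8) = 1.000
  y = (-12 - (-1)·0.000) / (5) = -2.400
Iteration 2:
  x = (8 - (4)·-2.400) / (8) = 2.200
  y = (-12 - (-1)·1.000) / (5) = -2.200
Iteration 3:
  x = (8 - (4)·-2.200) / (8) = 2.100
  y = (-12 - (-1)·2.200) / (5) = -1.960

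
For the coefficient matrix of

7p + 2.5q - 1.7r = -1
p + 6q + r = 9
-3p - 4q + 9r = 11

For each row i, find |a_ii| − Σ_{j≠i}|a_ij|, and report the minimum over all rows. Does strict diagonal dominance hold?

row 1: |7| − (2.5+1.7) = 2.8
row 2: |6| − (1+1) = 4
row 3: |9| − (3+4) = 2
minimum over rows = 2 → strictly diagonally dominant (convergence guaranteed)

2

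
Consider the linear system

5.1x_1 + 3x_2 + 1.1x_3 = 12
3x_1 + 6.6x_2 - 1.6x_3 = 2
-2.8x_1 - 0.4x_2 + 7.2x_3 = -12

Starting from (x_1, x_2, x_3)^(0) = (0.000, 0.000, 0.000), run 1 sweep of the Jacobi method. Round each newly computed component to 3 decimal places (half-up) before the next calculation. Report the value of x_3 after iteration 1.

-1.667

Iteration 1:
  x_1 = (12 - (3)·0.000 - (1.1)·0.000) / (5.1) = 2.353
  x_2 = (2 - (3)·0.000 - (-1.6)·0.000) / (6.6) = 0.303
  x_3 = (-12 - (-2.8)·0.000 - (-0.4)·0.000) / (7.2) = -1.667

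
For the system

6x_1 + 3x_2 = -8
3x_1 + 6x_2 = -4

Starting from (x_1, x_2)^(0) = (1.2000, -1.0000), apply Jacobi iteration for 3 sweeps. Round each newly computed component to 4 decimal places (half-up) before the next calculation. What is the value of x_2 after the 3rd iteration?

Iteration 1:
  x_1 = (-8 - (3)·-1.0000) / (6) = -0.8333
  x_2 = (-4 - (3)·1.2000) / (6) = -1.2667
Iteration 2:
  x_1 = (-8 - (3)·-1.2667) / (6) = -0.7000
  x_2 = (-4 - (3)·-0.8333) / (6) = -0.2500
Iteration 3:
  x_1 = (-8 - (3)·-0.2500) / (6) = -1.2083
  x_2 = (-4 - (3)·-0.7000) / (6) = -0.3167

-0.3167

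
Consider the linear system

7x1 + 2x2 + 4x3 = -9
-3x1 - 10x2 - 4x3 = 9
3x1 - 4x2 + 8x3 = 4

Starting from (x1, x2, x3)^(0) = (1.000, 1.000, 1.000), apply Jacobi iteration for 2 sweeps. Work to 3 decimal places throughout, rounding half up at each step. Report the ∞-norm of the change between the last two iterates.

1.093

Iteration 1:
  x1 = (-9 - (2)·1.000 - (4)·1.000) / (7) = -2.143
  x2 = (9 - (-3)·1.000 - (-4)·1.000) / (-10) = -1.600
  x3 = (4 - (3)·1.000 - (-4)·1.000) / (8) = 0.625
Iteration 2:
  x1 = (-9 - (2)·-1.600 - (4)·0.625) / (7) = -1.186
  x2 = (9 - (-3)·-2.143 - (-4)·0.625) / (-10) = -0.507
  x3 = (4 - (3)·-2.143 - (-4)·-1.600) / (8) = 0.504
Change: (0.957, 1.093, -0.121) → max |·| = 1.093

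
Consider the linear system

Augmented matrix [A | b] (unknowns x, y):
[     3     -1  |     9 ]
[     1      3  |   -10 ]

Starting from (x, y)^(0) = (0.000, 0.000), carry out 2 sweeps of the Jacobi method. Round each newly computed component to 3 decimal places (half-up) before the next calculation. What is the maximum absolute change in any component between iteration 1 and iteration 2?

1.111

Iteration 1:
  x = (9 - (-1)·0.000) / (3) = 3.000
  y = (-10 - (1)·0.000) / (3) = -3.333
Iteration 2:
  x = (9 - (-1)·-3.333) / (3) = 1.889
  y = (-10 - (1)·3.000) / (3) = -4.333
Change: (-1.111, -1.000) → max |·| = 1.111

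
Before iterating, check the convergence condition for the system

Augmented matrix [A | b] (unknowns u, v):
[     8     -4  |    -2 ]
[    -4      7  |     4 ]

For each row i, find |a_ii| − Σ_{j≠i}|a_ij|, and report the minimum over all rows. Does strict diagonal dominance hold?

3

row 1: |8| − (4) = 4
row 2: |7| − (4) = 3
minimum over rows = 3 → strictly diagonally dominant (convergence guaranteed)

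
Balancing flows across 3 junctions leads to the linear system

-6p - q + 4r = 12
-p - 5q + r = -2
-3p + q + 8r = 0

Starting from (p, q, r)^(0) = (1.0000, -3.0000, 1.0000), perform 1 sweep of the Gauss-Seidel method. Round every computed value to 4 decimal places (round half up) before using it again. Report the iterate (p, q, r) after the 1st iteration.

(-0.8333, 0.7667, -0.4083)

Iteration 1:
  p = (12 - (-1)·-3.0000 - (4)·1.0000) / (-6) = -0.8333
  q = (-2 - (-1)·-0.8333 - (1)·1.0000) / (-5) = 0.7667
  r = (0 - (-3)·-0.8333 - (1)·0.7667) / (8) = -0.4083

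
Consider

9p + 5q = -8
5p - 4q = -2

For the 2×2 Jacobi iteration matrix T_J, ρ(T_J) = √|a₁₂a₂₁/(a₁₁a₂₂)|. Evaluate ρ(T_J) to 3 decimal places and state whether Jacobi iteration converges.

0.833

a₁₂a₂₁/(a₁₁a₂₂) = (5)·(5) / ((9)·(-4)) = -0.694444
ρ = √|-0.694444| = √0.694444 = 0.833
ρ < 1, so Jacobi converges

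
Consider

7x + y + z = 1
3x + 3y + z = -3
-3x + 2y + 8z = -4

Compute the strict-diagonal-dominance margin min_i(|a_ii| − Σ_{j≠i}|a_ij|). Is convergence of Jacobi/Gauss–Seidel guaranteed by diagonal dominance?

-1

row 1: |7| − (1+1) = 5
row 2: |3| − (3+1) = -1
row 3: |8| − (3+2) = 3
minimum over rows = -1 → not strictly diagonally dominant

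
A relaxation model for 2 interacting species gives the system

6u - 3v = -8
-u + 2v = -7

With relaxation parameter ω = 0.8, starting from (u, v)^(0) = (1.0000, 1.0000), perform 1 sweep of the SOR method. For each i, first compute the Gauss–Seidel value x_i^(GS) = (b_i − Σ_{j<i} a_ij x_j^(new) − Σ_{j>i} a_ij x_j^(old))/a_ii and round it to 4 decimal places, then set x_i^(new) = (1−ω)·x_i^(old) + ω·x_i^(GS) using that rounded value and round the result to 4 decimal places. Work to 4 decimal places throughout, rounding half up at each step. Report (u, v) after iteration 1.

Iteration 1:
  u: GS value = (-8 - (-3)·1.0000) / (6) = -0.8333;  u ← (1−ω)·1.0000 + ω·-0.8333 = -0.4666
  v: GS value = (-7 - (-1)·-0.4666) / (2) = -3.7333;  v ← (1−ω)·1.0000 + ω·-3.7333 = -2.7866

(-0.4666, -2.7866)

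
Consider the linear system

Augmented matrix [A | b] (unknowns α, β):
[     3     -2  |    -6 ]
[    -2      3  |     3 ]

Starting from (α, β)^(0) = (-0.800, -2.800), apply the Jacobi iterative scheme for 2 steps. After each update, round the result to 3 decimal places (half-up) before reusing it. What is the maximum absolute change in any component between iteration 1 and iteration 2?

Iteration 1:
  α = (-6 - (-2)·-2.800) / (3) = -3.867
  β = (3 - (-2)·-0.800) / (3) = 0.467
Iteration 2:
  α = (-6 - (-2)·0.467) / (3) = -1.689
  β = (3 - (-2)·-3.867) / (3) = -1.578
Change: (2.178, -2.045) → max |·| = 2.178

2.178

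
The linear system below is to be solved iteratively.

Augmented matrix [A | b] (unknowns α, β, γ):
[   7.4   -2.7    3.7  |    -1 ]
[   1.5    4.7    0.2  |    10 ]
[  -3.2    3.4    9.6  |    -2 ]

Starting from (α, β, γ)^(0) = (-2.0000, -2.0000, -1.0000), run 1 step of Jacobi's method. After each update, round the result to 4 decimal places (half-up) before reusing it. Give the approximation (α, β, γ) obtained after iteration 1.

(-0.3649, 2.8085, -0.1667)

Iteration 1:
  α = (-1 - (-2.7)·-2.0000 - (3.7)·-1.0000) / (7.4) = -0.3649
  β = (10 - (1.5)·-2.0000 - (0.2)·-1.0000) / (4.7) = 2.8085
  γ = (-2 - (-3.2)·-2.0000 - (3.4)·-2.0000) / (9.6) = -0.1667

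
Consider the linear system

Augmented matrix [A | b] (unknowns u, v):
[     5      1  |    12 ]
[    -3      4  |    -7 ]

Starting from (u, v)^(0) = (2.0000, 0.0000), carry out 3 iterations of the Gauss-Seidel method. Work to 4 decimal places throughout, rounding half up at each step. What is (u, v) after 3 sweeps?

Iteration 1:
  u = (12 - (1)·0.0000) / (5) = 2.4000
  v = (-7 - (-3)·2.4000) / (4) = 0.0500
Iteration 2:
  u = (12 - (1)·0.0500) / (5) = 2.3900
  v = (-7 - (-3)·2.3900) / (4) = 0.0425
Iteration 3:
  u = (12 - (1)·0.0425) / (5) = 2.3915
  v = (-7 - (-3)·2.3915) / (4) = 0.0436

(2.3915, 0.0436)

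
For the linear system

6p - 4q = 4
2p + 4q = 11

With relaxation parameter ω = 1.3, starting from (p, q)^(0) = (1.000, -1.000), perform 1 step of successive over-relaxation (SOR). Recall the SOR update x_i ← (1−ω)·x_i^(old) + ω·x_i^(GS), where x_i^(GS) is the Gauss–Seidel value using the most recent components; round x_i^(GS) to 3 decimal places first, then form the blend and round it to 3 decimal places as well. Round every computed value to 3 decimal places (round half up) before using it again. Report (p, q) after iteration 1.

(-0.300, 4.070)

Iteration 1:
  p: GS value = (4 - (-4)·-1.000) / (6) = 0.000;  p ← (1−ω)·1.000 + ω·0.000 = -0.300
  q: GS value = (11 - (2)·-0.300) / (4) = 2.900;  q ← (1−ω)·-1.000 + ω·2.900 = 4.070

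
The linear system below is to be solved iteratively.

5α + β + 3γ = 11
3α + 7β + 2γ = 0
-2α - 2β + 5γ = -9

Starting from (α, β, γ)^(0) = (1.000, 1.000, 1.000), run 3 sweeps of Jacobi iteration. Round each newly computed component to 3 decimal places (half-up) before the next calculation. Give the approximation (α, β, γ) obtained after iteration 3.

Iteration 1:
  α = (11 - (1)·1.000 - (3)·1.000) / (5) = 1.400
  β = (0 - (3)·1.000 - (2)·1.000) / (7) = -0.714
  γ = (-9 - (-2)·1.000 - (-2)·1.000) / (5) = -1.000
Iteration 2:
  α = (11 - (1)·-0.714 - (3)·-1.000) / (5) = 2.943
  β = (0 - (3)·1.400 - (2)·-1.000) / (7) = -0.314
  γ = (-9 - (-2)·1.400 - (-2)·-0.714) / (5) = -1.526
Iteration 3:
  α = (11 - (1)·-0.314 - (3)·-1.526) / (5) = 3.178
  β = (0 - (3)·2.943 - (2)·-1.526) / (7) = -0.825
  γ = (-9 - (-2)·2.943 - (-2)·-0.314) / (5) = -0.748

(3.178, -0.825, -0.748)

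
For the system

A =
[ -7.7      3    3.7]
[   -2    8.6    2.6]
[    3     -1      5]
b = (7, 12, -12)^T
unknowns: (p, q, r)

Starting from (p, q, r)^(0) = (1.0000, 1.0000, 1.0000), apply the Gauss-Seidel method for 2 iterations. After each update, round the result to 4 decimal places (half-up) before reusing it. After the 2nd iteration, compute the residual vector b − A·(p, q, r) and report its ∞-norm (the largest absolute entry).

Iteration 1:
  p = (7 - (3)·1.0000 - (3.7)·1.0000) / (-7.7) = -0.0390
  q = (12 - (-2)·-0.0390 - (2.6)·1.0000) / (8.6) = 1.0840
  r = (-12 - (3)·-0.0390 - (-1)·1.0840) / (5) = -2.1598
Iteration 2:
  p = (7 - (3)·1.0840 - (3.7)·-2.1598) / (-7.7) = -1.5246
  q = (12 - (-2)·-1.5246 - (2.6)·-2.1598) / (8.6) = 1.6938
  r = (-12 - (3)·-1.5246 - (-1)·1.6938) / (5) = -1.1465
Residual b − A·x = (-5.5788, -2.6350, 0.0001); ∞-norm = 5.5788

5.5788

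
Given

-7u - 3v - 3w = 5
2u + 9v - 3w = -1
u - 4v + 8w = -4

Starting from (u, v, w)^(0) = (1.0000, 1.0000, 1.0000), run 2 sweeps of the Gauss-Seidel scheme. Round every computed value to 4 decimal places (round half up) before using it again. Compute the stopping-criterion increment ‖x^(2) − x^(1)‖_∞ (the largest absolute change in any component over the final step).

Iteration 1:
  u = (5 - (-3)·1.0000 - (-3)·1.0000) / (-7) = -1.5714
  v = (-1 - (2)·-1.5714 - (-3)·1.0000) / (9) = 0.5714
  w = (-4 - (1)·-1.5714 - (-4)·0.5714) / (8) = -0.0179
Iteration 2:
  u = (5 - (-3)·0.5714 - (-3)·-0.0179) / (-7) = -0.9515
  v = (-1 - (2)·-0.9515 - (-3)·-0.0179) / (9) = 0.0944
  w = (-4 - (1)·-0.9515 - (-4)·0.0944) / (8) = -0.3339
Change: (0.6199, -0.4770, -0.3160) → max |·| = 0.6199

0.6199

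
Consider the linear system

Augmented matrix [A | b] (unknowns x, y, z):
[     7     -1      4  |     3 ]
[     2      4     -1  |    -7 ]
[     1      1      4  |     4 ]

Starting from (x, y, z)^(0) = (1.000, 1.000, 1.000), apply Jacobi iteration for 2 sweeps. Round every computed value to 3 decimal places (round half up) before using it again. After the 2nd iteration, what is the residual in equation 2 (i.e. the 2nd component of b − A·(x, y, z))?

Iteration 1:
  x = (3 - (-1)·1.000 - (4)·1.000) / (7) = 0.000
  y = (-7 - (2)·1.000 - (-1)·1.000) / (4) = -2.000
  z = (4 - (1)·1.000 - (1)·1.000) / (4) = 0.500
Iteration 2:
  x = (3 - (-1)·-2.000 - (4)·0.500) / (7) = -0.143
  y = (-7 - (2)·0.000 - (-1)·0.500) / (4) = -1.625
  z = (4 - (1)·0.000 - (1)·-2.000) / (4) = 1.500
Residual b − A·x = (-3.624, 1.286, -0.232)

1.286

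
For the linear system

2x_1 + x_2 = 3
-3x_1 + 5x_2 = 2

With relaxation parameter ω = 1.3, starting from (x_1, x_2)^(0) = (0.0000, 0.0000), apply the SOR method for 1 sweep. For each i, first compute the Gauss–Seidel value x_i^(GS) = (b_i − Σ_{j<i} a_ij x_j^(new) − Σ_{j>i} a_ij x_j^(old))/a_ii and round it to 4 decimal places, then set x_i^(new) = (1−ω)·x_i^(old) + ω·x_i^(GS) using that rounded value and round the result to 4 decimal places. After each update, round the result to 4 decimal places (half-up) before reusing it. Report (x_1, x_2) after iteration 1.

Iteration 1:
  x_1: GS value = (3 - (1)·0.0000) / (2) = 1.5000;  x_1 ← (1−ω)·0.0000 + ω·1.5000 = 1.9500
  x_2: GS value = (2 - (-3)·1.9500) / (5) = 1.5700;  x_2 ← (1−ω)·0.0000 + ω·1.5700 = 2.0410

(1.9500, 2.0410)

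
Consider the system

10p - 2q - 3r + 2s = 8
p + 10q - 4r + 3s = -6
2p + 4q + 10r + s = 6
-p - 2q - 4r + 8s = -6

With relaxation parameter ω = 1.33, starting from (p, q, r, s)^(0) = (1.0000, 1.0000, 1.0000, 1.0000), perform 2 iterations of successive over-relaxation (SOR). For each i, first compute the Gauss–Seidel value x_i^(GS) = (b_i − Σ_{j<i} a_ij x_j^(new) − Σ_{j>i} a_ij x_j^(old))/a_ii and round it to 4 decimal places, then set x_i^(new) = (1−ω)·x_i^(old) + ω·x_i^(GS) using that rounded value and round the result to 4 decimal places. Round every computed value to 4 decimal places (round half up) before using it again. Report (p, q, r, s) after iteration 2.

Iteration 1:
  p: GS value = (8 - (-2)·1.0000 - (-3)·1.0000 - (2)·1.0000) / (10) = 1.1000;  p ← (1−ω)·1.0000 + ω·1.1000 = 1.1330
  q: GS value = (-6 - (1)·1.1330 - (-4)·1.0000 - (3)·1.0000) / (10) = -0.6133;  q ← (1−ω)·1.0000 + ω·-0.6133 = -1.1457
  r: GS value = (6 - (2)·1.1330 - (4)·-1.1457 - (1)·1.0000) / (10) = 0.7317;  r ← (1−ω)·1.0000 + ω·0.7317 = 0.6432
  s: GS value = (-6 - (-1)·1.1330 - (-2)·-1.1457 - (-4)·0.6432) / (8) = -0.5732;  s ← (1−ω)·1.0000 + ω·-0.5732 = -1.0924
Iteration 2:
  p: GS value = (8 - (-2)·-1.1457 - (-3)·0.6432 - (2)·-1.0924) / (10) = 0.9823;  p ← (1−ω)·1.1330 + ω·0.9823 = 0.9326
  q: GS value = (-6 - (1)·0.9326 - (-4)·0.6432 - (3)·-1.0924) / (10) = -0.1083;  q ← (1−ω)·-1.1457 + ω·-0.1083 = 0.2340
  r: GS value = (6 - (2)·0.9326 - (4)·0.2340 - (1)·-1.0924) / (10) = 0.4291;  r ← (1−ω)·0.6432 + ω·0.4291 = 0.3584
  s: GS value = (-6 - (-1)·0.9326 - (-2)·0.2340 - (-4)·0.3584) / (8) = -0.3957;  s ← (1−ω)·-1.0924 + ω·-0.3957 = -0.1658

(0.9326, 0.2340, 0.3584, -0.1658)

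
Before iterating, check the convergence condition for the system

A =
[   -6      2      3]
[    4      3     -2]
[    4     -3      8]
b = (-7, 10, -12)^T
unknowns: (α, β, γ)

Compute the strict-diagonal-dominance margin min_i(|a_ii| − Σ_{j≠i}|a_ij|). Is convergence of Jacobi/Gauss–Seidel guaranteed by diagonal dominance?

row 1: |-6| − (2+3) = 1
row 2: |3| − (4+2) = -3
row 3: |8| − (4+3) = 1
minimum over rows = -3 → not strictly diagonally dominant

-3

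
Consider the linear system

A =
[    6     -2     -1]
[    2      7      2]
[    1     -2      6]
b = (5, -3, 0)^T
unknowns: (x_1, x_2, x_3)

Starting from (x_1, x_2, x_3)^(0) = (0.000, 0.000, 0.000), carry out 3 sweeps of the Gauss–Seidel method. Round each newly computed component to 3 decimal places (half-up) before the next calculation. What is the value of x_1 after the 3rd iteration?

Iteration 1:
  x_1 = (5 - (-2)·0.000 - (-1)·0.000) / (6) = 0.833
  x_2 = (-3 - (2)·0.833 - (2)·0.000) / (7) = -0.667
  x_3 = (0 - (1)·0.833 - (-2)·-0.667) / (6) = -0.361
Iteration 2:
  x_1 = (5 - (-2)·-0.667 - (-1)·-0.361) / (6) = 0.551
  x_2 = (-3 - (2)·0.551 - (2)·-0.361) / (7) = -0.483
  x_3 = (0 - (1)·0.551 - (-2)·-0.483) / (6) = -0.253
Iteration 3:
  x_1 = (5 - (-2)·-0.483 - (-1)·-0.253) / (6) = 0.630
  x_2 = (-3 - (2)·0.630 - (2)·-0.253) / (7) = -0.536
  x_3 = (0 - (1)·0.630 - (-2)·-0.536) / (6) = -0.284

0.630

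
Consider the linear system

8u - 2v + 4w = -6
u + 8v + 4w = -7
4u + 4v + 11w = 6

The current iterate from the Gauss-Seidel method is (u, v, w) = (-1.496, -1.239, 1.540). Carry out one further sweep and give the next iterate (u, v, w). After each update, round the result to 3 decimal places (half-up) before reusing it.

One sweep:
  u = (-6 - (-2)·-1.239 - (4)·1.540) / (8) = -1.830
  v = (-7 - (1)·-1.830 - (4)·1.540) / (8) = -1.416
  w = (6 - (4)·-1.830 - (4)·-1.416) / (11) = 1.726

(-1.830, -1.416, 1.726)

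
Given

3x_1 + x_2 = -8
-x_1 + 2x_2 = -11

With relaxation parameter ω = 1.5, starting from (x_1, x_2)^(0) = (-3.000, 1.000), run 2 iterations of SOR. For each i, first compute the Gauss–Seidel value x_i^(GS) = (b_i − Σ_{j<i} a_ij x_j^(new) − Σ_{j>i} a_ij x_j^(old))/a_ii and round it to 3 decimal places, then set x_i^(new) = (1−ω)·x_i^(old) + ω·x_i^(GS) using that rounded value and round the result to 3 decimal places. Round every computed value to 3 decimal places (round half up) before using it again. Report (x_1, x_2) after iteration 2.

Iteration 1:
  x_1: GS value = (-8 - (1)·1.000) / (3) = -3.000;  x_1 ← (1−ω)·-3.000 + ω·-3.000 = -3.000
  x_2: GS value = (-11 - (-1)·-3.000) / (2) = -7.000;  x_2 ← (1−ω)·1.000 + ω·-7.000 = -11.000
Iteration 2:
  x_1: GS value = (-8 - (1)·-11.000) / (3) = 1.000;  x_1 ← (1−ω)·-3.000 + ω·1.000 = 3.000
  x_2: GS value = (-11 - (-1)·3.000) / (2) = -4.000;  x_2 ← (1−ω)·-11.000 + ω·-4.000 = -0.500

(3.000, -0.500)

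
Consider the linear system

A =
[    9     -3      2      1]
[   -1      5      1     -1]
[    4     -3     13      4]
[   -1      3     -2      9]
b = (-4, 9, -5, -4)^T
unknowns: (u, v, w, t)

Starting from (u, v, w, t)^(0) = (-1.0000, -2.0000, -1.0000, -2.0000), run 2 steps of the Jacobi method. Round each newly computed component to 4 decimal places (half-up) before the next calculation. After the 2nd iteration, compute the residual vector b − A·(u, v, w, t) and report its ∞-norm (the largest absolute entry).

Iteration 1:
  u = (-4 - (-3)·-2.0000 - (2)·-1.0000 - (1)·-2.0000) / (9) = -0.6667
  v = (9 - (-1)·-1.0000 - (1)·-1.0000 - (-1)·-2.0000) / (5) = 1.4000
  w = (-5 - (4)·-1.0000 - (-3)·-2.0000 - (4)·-2.0000) / (13) = 0.0769
  t = (-4 - (-1)·-1.0000 - (3)·-2.0000 - (-2)·-1.0000) / (9) = -0.1111
Iteration 2:
  u = (-4 - (-3)·1.4000 - (2)·0.0769 - (1)·-0.1111) / (9) = 0.0175
  v = (9 - (-1)·-0.6667 - (1)·0.0769 - (-1)·-0.1111) / (5) = 1.6291
  w = (-5 - (4)·-0.6667 - (-3)·1.4000 - (4)·-0.1111) / (13) = 0.1778
  t = (-4 - (-1)·-0.6667 - (3)·1.4000 - (-2)·0.0769) / (9) = -0.9681
Residual b − A·x = (1.3423, -0.2739, 1.3783, 0.1987); ∞-norm = 1.3783

1.3783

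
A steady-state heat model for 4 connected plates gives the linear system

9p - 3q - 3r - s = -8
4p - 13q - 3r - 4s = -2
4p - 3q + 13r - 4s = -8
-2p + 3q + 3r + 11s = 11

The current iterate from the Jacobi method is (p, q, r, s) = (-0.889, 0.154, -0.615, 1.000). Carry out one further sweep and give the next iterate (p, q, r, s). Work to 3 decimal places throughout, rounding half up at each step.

One sweep:
  p = (-8 - (-3)·0.154 - (-3)·-0.615 - (-1)·1.000) / (9) = -0.931
  q = (-2 - (4)·-0.889 - (-3)·-0.615 - (-4)·1.000) / (-13) = -0.285
  r = (-8 - (4)·-0.889 - (-3)·0.154 - (-4)·1.000) / (13) = 0.001
  s = (11 - (-2)·-0.889 - (3)·0.154 - (3)·-0.615) / (11) = 0.964

(-0.931, -0.285, 0.001, 0.964)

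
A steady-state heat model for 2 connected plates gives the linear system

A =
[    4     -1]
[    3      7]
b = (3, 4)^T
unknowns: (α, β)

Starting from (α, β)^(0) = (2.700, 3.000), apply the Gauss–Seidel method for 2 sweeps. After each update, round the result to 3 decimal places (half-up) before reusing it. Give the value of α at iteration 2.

Iteration 1:
  α = (3 - (-1)·3.000) / (4) = 1.500
  β = (4 - (3)·1.500) / (7) = -0.071
Iteration 2:
  α = (3 - (-1)·-0.071) / (4) = 0.732
  β = (4 - (3)·0.732) / (7) = 0.258

0.732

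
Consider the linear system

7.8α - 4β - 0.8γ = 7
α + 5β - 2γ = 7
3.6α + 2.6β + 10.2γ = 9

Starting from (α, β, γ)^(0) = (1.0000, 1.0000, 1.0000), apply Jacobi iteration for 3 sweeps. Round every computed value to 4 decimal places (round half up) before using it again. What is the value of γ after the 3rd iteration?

Iteration 1:
  α = (7 - (-4)·1.0000 - (-0.8)·1.0000) / (7.8) = 1.5128
  β = (7 - (1)·1.0000 - (-2)·1.0000) / (5) = 1.6000
  γ = (9 - (3.6)·1.0000 - (2.6)·1.0000) / (10.2) = 0.2745
Iteration 2:
  α = (7 - (-4)·1.6000 - (-0.8)·0.2745) / (7.8) = 1.7461
  β = (7 - (1)·1.5128 - (-2)·0.2745) / (5) = 1.2072
  γ = (9 - (3.6)·1.5128 - (2.6)·1.6000) / (10.2) = -0.0594
Iteration 3:
  α = (7 - (-4)·1.2072 - (-0.8)·-0.0594) / (7.8) = 1.5104
  β = (7 - (1)·1.7461 - (-2)·-0.0594) / (5) = 1.0270
  γ = (9 - (3.6)·1.7461 - (2.6)·1.2072) / (10.2) = -0.0416

-0.0416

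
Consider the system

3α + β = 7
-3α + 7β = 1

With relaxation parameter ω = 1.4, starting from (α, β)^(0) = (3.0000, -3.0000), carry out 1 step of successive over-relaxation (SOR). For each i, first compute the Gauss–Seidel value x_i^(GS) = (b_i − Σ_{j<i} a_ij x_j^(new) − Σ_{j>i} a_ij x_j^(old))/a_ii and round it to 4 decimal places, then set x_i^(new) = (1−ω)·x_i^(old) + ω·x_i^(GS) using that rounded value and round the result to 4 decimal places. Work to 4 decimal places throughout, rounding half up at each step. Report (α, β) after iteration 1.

Iteration 1:
  α: GS value = (7 - (1)·-3.0000) / (3) = 3.3333;  α ← (1−ω)·3.0000 + ω·3.3333 = 3.4666
  β: GS value = (1 - (-3)·3.4666) / (7) = 1.6285;  β ← (1−ω)·-3.0000 + ω·1.6285 = 3.4799

(3.4666, 3.4799)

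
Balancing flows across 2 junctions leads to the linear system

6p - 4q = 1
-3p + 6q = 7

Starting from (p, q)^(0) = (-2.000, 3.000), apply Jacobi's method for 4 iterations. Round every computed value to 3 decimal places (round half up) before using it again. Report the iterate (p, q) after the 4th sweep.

Iteration 1:
  p = (1 - (-4)·3.000) / (6) = 2.167
  q = (7 - (-3)·-2.000) / (6) = 0.167
Iteration 2:
  p = (1 - (-4)·0.167) / (6) = 0.278
  q = (7 - (-3)·2.167) / (6) = 2.250
Iteration 3:
  p = (1 - (-4)·2.250) / (6) = 1.667
  q = (7 - (-3)·0.278) / (6) = 1.306
Iteration 4:
  p = (1 - (-4)·1.306) / (6) = 1.037
  q = (7 - (-3)·1.667) / (6) = 2.000

(1.037, 2.000)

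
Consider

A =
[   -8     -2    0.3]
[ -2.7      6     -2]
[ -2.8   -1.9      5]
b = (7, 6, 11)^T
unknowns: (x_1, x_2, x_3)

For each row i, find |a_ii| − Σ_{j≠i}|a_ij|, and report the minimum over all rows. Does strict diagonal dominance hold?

0.3

row 1: |-8| − (2+0.3) = 5.7
row 2: |6| − (2.7+2) = 1.3
row 3: |5| − (2.8+1.9) = 0.3
minimum over rows = 0.3 → strictly diagonally dominant (convergence guaranteed)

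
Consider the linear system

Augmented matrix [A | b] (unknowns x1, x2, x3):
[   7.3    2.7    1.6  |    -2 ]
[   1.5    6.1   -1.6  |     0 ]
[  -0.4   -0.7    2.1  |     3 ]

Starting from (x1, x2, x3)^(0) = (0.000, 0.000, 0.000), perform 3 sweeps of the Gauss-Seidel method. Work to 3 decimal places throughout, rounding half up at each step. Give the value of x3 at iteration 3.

1.473

Iteration 1:
  x1 = (-2 - (2.7)·0.000 - (1.6)·0.000) / (7.3) = -0.274
  x2 = (0 - (1.5)·-0.274 - (-1.6)·0.000) / (6.1) = 0.067
  x3 = (3 - (-0.4)·-0.274 - (-0.7)·0.067) / (2.1) = 1.399
Iteration 2:
  x1 = (-2 - (2.7)·0.067 - (1.6)·1.399) / (7.3) = -0.605
  x2 = (0 - (1.5)·-0.605 - (-1.6)·1.399) / (6.1) = 0.516
  x3 = (3 - (-0.4)·-0.605 - (-0.7)·0.516) / (2.1) = 1.485
Iteration 3:
  x1 = (-2 - (2.7)·0.516 - (1.6)·1.485) / (7.3) = -0.790
  x2 = (0 - (1.5)·-0.790 - (-1.6)·1.485) / (6.1) = 0.584
  x3 = (3 - (-0.4)·-0.790 - (-0.7)·0.584) / (2.1) = 1.473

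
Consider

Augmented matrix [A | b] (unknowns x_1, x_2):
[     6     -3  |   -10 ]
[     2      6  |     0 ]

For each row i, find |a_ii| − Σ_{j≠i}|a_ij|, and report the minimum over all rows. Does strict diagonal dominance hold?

3

row 1: |6| − (3) = 3
row 2: |6| − (2) = 4
minimum over rows = 3 → strictly diagonally dominant (convergence guaranteed)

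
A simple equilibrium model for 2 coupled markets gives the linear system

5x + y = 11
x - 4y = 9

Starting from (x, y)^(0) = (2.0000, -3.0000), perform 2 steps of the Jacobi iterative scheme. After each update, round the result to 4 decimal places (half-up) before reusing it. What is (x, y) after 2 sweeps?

(2.5500, -1.5500)

Iteration 1:
  x = (11 - (1)·-3.0000) / (5) = 2.8000
  y = (9 - (1)·2.0000) / (-4) = -1.7500
Iteration 2:
  x = (11 - (1)·-1.7500) / (5) = 2.5500
  y = (9 - (1)·2.8000) / (-4) = -1.5500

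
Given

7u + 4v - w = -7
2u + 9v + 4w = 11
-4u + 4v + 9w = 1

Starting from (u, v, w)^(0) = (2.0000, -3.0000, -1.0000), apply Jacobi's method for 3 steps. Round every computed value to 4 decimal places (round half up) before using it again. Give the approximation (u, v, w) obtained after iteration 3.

Iteration 1:
  u = (-7 - (4)·-3.0000 - (-1)·-1.0000) / (7) = 0.5714
  v = (11 - (2)·2.0000 - (4)·-1.0000) / (9) = 1.2222
  w = (1 - (-4)·2.0000 - (4)·-3.0000) / (9) = 2.3333
Iteration 2:
  u = (-7 - (4)·1.2222 - (-1)·2.3333) / (7) = -1.3651
  v = (11 - (2)·0.5714 - (4)·2.3333) / (9) = 0.0582
  w = (1 - (-4)·0.5714 - (4)·1.2222) / (9) = -0.1781
Iteration 3:
  u = (-7 - (4)·0.0582 - (-1)·-0.1781) / (7) = -1.0587
  v = (11 - (2)·-1.3651 - (4)·-0.1781) / (9) = 1.6047
  w = (1 - (-4)·-1.3651 - (4)·0.0582) / (9) = -0.5215

(-1.0587, 1.6047, -0.5215)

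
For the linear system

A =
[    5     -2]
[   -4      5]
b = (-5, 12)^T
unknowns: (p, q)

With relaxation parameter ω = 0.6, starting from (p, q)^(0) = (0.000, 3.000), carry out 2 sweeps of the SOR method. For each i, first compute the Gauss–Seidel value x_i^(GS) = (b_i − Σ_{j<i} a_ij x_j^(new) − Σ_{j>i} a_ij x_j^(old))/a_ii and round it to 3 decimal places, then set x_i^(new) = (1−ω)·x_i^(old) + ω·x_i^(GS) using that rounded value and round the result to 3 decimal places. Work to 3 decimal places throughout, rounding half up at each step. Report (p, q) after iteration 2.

Iteration 1:
  p: GS value = (-5 - (-2)·3.000) / (5) = 0.200;  p ← (1−ω)·0.000 + ω·0.200 = 0.120
  q: GS value = (12 - (-4)·0.120) / (5) = 2.496;  q ← (1−ω)·3.000 + ω·2.496 = 2.698
Iteration 2:
  p: GS value = (-5 - (-2)·2.698) / (5) = 0.079;  p ← (1−ω)·0.120 + ω·0.079 = 0.095
  q: GS value = (12 - (-4)·0.095) / (5) = 2.476;  q ← (1−ω)·2.698 + ω·2.476 = 2.565

(0.095, 2.565)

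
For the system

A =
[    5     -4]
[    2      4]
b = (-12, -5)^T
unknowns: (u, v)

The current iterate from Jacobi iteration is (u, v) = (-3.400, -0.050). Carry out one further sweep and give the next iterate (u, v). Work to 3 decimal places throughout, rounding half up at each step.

One sweep:
  u = (-12 - (-4)·-0.050) / (5) = -2.440
  v = (-5 - (2)·-3.400) / (4) = 0.450

(-2.440, 0.450)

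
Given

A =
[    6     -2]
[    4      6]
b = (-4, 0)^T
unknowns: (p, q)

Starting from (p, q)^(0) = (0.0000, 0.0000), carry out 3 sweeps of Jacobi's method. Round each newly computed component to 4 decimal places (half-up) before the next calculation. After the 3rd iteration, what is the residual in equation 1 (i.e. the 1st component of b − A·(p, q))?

0.0000

Iteration 1:
  p = (-4 - (-2)·0.0000) / (6) = -0.6667
  q = (0 - (4)·0.0000) / (6) = 0.0000
Iteration 2:
  p = (-4 - (-2)·0.0000) / (6) = -0.6667
  q = (0 - (4)·-0.6667) / (6) = 0.4445
Iteration 3:
  p = (-4 - (-2)·0.4445) / (6) = -0.5185
  q = (0 - (4)·-0.6667) / (6) = 0.4445
Residual b − A·x = (0.0000, -0.5930)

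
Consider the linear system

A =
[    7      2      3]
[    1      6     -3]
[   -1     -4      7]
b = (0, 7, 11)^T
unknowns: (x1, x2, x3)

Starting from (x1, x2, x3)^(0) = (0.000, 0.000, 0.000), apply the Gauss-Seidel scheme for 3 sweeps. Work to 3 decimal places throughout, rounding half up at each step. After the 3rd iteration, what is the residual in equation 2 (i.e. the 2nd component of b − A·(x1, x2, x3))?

0.404

Iteration 1:
  x1 = (0 - (2)·0.000 - (3)·0.000) / (7) = 0.000
  x2 = (7 - (1)·0.000 - (-3)·0.000) / (6) = 1.167
  x3 = (11 - (-1)·0.000 - (-4)·1.167) / (7) = 2.238
Iteration 2:
  x1 = (0 - (2)·1.167 - (3)·2.238) / (7) = -1.293
  x2 = (7 - (1)·-1.293 - (-3)·2.238) / (6) = 2.501
  x3 = (11 - (-1)·-1.293 - (-4)·2.501) / (7) = 2.816
Iteration 3:
  x1 = (0 - (2)·2.501 - (3)·2.816) / (7) = -1.921
  x2 = (7 - (1)·-1.921 - (-3)·2.816) / (6) = 2.895
  x3 = (11 - (-1)·-1.921 - (-4)·2.895) / (7) = 2.951
Residual b − A·x = (-1.196, 0.404, 0.002)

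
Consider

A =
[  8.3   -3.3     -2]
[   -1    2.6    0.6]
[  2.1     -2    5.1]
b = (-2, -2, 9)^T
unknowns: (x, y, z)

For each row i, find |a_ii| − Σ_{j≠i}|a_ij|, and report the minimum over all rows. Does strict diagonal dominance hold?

1

row 1: |8.3| − (3.3+2) = 3
row 2: |2.6| − (1+0.6) = 1
row 3: |5.1| − (2.1+2) = 1
minimum over rows = 1 → strictly diagonally dominant (convergence guaranteed)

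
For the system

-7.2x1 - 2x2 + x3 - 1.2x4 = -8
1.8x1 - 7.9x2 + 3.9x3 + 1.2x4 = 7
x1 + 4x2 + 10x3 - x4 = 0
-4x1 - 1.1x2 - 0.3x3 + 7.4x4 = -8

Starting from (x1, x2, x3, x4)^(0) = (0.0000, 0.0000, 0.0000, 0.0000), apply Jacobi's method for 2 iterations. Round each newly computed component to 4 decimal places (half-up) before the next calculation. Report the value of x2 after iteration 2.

-0.7971

Iteration 1:
  x1 = (-8 - (-2)·0.0000 - (1)·0.0000 - (-1.2)·0.0000) / (-7.2) = 1.1111
  x2 = (7 - (1.8)·0.0000 - (3.9)·0.0000 - (1.2)·0.0000) / (-7.9) = -0.8861
  x3 = (0 - (1)·0.0000 - (4)·0.0000 - (-1)·0.0000) / (10) = 0.0000
  x4 = (-8 - (-4)·0.0000 - (-1.1)·0.0000 - (-0.3)·0.0000) / (7.4) = -1.0811
Iteration 2:
  x1 = (-8 - (-2)·-0.8861 - (1)·0.0000 - (-1.2)·-1.0811) / (-7.2) = 1.5374
  x2 = (7 - (1.8)·1.1111 - (3.9)·0.0000 - (1.2)·-1.0811) / (-7.9) = -0.7971
  x3 = (0 - (1)·1.1111 - (4)·-0.8861 - (-1)·-1.0811) / (10) = 0.1352
  x4 = (-8 - (-4)·1.1111 - (-1.1)·-0.8861 - (-0.3)·0.0000) / (7.4) = -0.6122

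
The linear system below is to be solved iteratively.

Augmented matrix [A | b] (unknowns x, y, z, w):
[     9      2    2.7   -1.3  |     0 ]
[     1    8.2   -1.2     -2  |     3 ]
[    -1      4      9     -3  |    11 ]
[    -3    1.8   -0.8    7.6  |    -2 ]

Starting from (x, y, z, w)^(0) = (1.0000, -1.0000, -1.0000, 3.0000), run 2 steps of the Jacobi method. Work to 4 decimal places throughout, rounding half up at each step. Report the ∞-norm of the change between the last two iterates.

Iteration 1:
  x = (0 - (2)·-1.0000 - (2.7)·-1.0000 - (-1.3)·3.0000) / (9) = 0.9556
  y = (3 - (1)·1.0000 - (-1.2)·-1.0000 - (-2)·3.0000) / (8.2) = 0.8293
  z = (11 - (-1)·1.0000 - (4)·-1.0000 - (-3)·3.0000) / (9) = 2.7778
  w = (-2 - (-3)·1.0000 - (1.8)·-1.0000 - (-0.8)·-1.0000) / (7.6) = 0.2632
Iteration 2:
  x = (0 - (2)·0.8293 - (2.7)·2.7778 - (-1.3)·0.2632) / (9) = -0.9796
  y = (3 - (1)·0.9556 - (-1.2)·2.7778 - (-2)·0.2632) / (8.2) = 0.7200
  z = (11 - (-1)·0.9556 - (4)·0.8293 - (-3)·0.2632) / (9) = 1.0476
  w = (-2 - (-3)·0.9556 - (1.8)·0.8293 - (-0.8)·2.7778) / (7.6) = 0.2100
Change: (-1.9352, -0.1093, -1.7302, -0.0532) → max |·| = 1.9352

1.9352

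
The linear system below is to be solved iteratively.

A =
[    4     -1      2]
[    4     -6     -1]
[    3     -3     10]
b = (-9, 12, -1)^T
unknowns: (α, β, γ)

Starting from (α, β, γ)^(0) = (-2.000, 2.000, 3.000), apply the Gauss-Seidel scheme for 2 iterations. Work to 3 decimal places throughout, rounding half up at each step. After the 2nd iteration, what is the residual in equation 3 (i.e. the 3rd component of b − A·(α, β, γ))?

-0.003

Iteration 1:
  α = (-9 - (-1)·2.000 - (2)·3.000) / (4) = -3.250
  β = (12 - (4)·-3.250 - (-1)·3.000) / (-6) = -4.667
  γ = (-1 - (3)·-3.250 - (-3)·-4.667) / (10) = -0.525
Iteration 2:
  α = (-9 - (-1)·-4.667 - (2)·-0.525) / (4) = -3.154
  β = (12 - (4)·-3.154 - (-1)·-0.525) / (-6) = -4.015
  γ = (-1 - (3)·-3.154 - (-3)·-4.015) / (10) = -0.358
Residual b − A·x = (0.317, 0.168, -0.003)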